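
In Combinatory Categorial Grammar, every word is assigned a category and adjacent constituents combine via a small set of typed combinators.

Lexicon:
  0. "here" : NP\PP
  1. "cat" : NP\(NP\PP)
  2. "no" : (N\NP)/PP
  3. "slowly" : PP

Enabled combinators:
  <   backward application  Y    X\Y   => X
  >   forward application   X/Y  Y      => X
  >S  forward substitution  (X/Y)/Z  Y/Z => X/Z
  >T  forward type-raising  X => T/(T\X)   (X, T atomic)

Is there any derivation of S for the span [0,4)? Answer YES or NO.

NP\PP NP\(NP\PP) (N\NP)/PP PP
CKY chart[0,4] = {N, N/(N\N), NP/(NP\N), PP/(PP\N), S/(S\N)}; S ∉ chart

NO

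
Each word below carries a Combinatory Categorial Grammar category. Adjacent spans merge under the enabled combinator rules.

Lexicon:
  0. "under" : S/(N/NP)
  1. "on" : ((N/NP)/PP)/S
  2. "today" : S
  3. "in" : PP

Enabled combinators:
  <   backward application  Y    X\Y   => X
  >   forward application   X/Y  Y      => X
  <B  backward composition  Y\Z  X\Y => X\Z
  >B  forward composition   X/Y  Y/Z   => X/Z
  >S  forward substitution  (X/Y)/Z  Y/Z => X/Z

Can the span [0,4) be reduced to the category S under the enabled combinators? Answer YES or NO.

[0,4] S   >
  [0,1] "under" : S/(N/NP)
  [1,4] N/NP   >
    [1,3] (N/NP)/PP   >
      [1,2] "on" : ((N/NP)/PP)/S
      [2,3] "today" : S
    [3,4] "in" : PP

YES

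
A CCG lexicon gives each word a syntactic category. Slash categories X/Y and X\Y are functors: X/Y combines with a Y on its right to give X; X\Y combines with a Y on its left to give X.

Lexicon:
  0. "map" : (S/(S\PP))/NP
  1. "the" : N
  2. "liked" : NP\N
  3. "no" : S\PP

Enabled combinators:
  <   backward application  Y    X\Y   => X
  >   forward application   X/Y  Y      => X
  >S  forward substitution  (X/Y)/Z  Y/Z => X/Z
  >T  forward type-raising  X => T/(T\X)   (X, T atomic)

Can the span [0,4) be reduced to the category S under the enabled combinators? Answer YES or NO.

[0,4] S   >
  [0,3] S/(S\PP)   >
    [0,1] "map" : (S/(S\PP))/NP
    [1,3] NP   <
      [1,2] "the" : N
      [2,3] "liked" : NP\N
  [3,4] "no" : S\PP

YES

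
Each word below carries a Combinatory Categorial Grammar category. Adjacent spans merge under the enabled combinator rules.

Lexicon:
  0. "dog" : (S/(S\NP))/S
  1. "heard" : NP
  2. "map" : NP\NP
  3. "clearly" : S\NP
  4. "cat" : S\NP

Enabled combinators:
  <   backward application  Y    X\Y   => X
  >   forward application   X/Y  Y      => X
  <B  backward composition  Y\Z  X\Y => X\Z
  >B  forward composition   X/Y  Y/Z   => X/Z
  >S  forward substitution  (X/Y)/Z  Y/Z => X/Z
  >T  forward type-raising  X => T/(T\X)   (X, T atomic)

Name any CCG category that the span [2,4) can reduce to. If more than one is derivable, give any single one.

[0,5] S   >
  [0,4] S/(S\NP)   >
    [0,1] "dog" : (S/(S\NP))/S
    [1,4] S   >
      [1,2] S/(S\NP)   >T
        [1,2] "heard" : NP
      [2,4] S\NP   <B
        [2,3] "map" : NP\NP
        [3,4] "clearly" : S\NP
  [4,5] "cat" : S\NP

S\NP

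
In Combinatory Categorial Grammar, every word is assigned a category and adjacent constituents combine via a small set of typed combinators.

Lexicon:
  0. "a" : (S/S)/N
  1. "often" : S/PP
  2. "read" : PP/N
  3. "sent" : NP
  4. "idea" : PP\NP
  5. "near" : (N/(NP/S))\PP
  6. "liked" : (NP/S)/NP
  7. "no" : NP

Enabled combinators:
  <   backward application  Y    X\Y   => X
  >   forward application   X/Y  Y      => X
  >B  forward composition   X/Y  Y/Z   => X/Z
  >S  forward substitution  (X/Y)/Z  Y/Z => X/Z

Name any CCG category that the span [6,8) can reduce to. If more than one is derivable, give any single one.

NP/S

[0,8] S   >
  [0,3] S/N   >S
    [0,1] "a" : (S/S)/N
    [1,3] S/N   >B
      [1,2] "often" : S/PP
      [2,3] "read" : PP/N
  [3,8] N   >
    [3,6] N/(NP/S)   <
      [3,5] PP   <
        [3,4] "sent" : NP
        [4,5] "idea" : PP\NP
      [5,6] "near" : (N/(NP/S))\PP
    [6,8] NP/S   >
      [6,7] "liked" : (NP/S)/NP
      [7,8] "no" : NP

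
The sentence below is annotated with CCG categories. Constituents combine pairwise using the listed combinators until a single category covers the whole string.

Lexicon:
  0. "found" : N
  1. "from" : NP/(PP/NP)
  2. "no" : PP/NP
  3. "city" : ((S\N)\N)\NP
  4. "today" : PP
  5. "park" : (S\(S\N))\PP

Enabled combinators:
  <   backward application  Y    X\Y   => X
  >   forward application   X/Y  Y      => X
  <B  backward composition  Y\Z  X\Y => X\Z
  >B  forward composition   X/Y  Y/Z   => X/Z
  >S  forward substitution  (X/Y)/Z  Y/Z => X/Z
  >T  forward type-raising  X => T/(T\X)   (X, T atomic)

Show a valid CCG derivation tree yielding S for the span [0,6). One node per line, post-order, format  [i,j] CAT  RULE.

[0,6] S   <
  [0,4] S\N   <
    [0,1] "found" : N
    [1,4] (S\N)\N   <
      [1,3] NP   >
        [1,2] "from" : NP/(PP/NP)
        [2,3] "no" : PP/NP
      [3,4] "city" : ((S\N)\N)\NP
  [4,6] S\(S\N)   <
    [4,5] "today" : PP
    [5,6] "park" : (S\(S\N))\PP

[0,1] N  lex  "found"
[1,2] NP/(PP/NP)  lex  "from"
[2,3] PP/NP  lex  "no"
[1,3] NP  >  k=2
[3,4] ((S\N)\N)\NP  lex  "city"
[1,4] (S\N)\N  <  k=3
[0,4] S\N  <  k=1
[4,5] PP  lex  "today"
[5,6] (S\(S\N))\PP  lex  "park"
[4,6] S\(S\N)  <  k=5
[0,6] S  <  k=4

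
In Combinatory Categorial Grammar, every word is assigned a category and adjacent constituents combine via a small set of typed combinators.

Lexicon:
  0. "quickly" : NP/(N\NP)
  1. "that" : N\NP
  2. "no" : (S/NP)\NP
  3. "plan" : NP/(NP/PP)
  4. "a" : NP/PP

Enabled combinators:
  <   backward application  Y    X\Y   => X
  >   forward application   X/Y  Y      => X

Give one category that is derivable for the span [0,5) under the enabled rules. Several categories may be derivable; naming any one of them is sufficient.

S

[0,5] S   >
  [0,3] S/NP   <
    [0,2] NP   >
      [0,1] "quickly" : NP/(N\NP)
      [1,2] "that" : N\NP
    [2,3] "no" : (S/NP)\NP
  [3,5] NP   >
    [3,4] "plan" : NP/(NP/PP)
    [4,5] "a" : NP/PP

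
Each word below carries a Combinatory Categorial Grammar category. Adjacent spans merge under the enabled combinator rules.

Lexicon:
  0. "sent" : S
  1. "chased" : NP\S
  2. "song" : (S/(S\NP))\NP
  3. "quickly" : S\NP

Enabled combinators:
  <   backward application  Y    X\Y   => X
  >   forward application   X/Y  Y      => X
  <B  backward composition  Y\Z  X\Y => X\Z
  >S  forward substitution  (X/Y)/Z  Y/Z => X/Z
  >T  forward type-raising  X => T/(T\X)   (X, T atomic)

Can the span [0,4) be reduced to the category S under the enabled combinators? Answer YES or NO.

YES

[0,4] S   >
  [0,3] S/(S\NP)   <
    [0,2] NP   <
      [0,1] "sent" : S
      [1,2] "chased" : NP\S
    [2,3] "song" : (S/(S\NP))\NP
  [3,4] "quickly" : S\NP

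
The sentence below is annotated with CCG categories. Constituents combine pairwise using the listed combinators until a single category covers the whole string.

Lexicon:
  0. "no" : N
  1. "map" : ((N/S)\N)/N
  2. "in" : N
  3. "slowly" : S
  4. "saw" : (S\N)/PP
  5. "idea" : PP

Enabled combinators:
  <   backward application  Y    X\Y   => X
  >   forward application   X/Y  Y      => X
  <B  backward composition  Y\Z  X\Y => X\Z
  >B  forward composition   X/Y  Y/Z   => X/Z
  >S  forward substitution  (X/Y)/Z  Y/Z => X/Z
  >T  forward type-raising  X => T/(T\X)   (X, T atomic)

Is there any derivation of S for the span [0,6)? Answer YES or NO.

[0,6] S   <
  [0,4] N   >
    [0,3] N/S   <
      [0,1] "no" : N
      [1,3] (N/S)\N   >
        [1,2] "map" : ((N/S)\N)/N
        [2,3] "in" : N
    [3,4] "slowly" : S
  [4,6] S\N   >
    [4,5] "saw" : (S\N)/PP
    [5,6] "idea" : PP

YES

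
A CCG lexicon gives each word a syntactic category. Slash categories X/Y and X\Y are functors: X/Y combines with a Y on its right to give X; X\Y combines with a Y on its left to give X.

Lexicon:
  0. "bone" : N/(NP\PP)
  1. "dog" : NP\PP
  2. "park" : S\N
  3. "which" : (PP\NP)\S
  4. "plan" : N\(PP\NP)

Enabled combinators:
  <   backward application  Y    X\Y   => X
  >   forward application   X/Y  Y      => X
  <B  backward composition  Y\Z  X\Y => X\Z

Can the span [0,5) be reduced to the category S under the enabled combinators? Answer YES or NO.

NO

N/(NP\PP) NP\PP S\N (PP\NP)\S N\(PP\NP)
CKY chart[0,5] = {N}; S ∉ chart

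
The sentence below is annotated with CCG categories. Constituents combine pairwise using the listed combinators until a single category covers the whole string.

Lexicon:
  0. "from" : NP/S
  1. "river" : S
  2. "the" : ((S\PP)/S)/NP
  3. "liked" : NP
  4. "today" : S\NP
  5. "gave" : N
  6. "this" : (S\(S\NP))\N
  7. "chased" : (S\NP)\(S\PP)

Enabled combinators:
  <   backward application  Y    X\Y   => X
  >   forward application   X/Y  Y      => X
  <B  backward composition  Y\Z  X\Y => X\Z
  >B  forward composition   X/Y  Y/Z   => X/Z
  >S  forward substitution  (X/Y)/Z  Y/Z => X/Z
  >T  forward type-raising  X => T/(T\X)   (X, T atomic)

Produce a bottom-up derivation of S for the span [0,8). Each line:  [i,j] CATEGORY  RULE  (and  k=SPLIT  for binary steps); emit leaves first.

[0,8] S   <
  [0,2] NP   >
    [0,1] "from" : NP/S
    [1,2] "river" : S
  [2,8] S\NP   <
    [2,7] S\PP   >
      [2,4] (S\PP)/S   >
        [2,3] "the" : ((S\PP)/S)/NP
        [3,4] "liked" : NP
      [4,7] S   <
        [4,5] "today" : S\NP
        [5,7] S\(S\NP)   <
          [5,6] "gave" : N
          [6,7] "this" : (S\(S\NP))\N
    [7,8] "chased" : (S\NP)\(S\PP)

[0,1] NP/S  lex  "from"
[1,2] S  lex  "river"
[0,2] NP  >  k=1
[2,3] ((S\PP)/S)/NP  lex  "the"
[3,4] NP  lex  "liked"
[2,4] (S\PP)/S  >  k=3
[4,5] S\NP  lex  "today"
[5,6] N  lex  "gave"
[6,7] (S\(S\NP))\N  lex  "this"
[5,7] S\(S\NP)  <  k=6
[4,7] S  <  k=5
[2,7] S\PP  >  k=4
[7,8] (S\NP)\(S\PP)  lex  "chased"
[2,8] S\NP  <  k=7
[0,8] S  <  k=2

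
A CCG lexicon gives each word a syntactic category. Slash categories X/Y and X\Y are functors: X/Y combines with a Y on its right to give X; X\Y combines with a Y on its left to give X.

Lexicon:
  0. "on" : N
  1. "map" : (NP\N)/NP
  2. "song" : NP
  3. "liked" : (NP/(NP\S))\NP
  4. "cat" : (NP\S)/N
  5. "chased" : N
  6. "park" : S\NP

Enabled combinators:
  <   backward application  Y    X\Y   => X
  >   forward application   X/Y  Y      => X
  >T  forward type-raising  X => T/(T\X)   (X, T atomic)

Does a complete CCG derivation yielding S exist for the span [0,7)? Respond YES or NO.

[0,7] S   <
  [0,6] NP   >
    [0,4] NP/(NP\S)   <
      [0,3] NP   >
        [0,1] NP/(NP\N)   >T
          [0,1] "on" : N
        [1,3] NP\N   >
          [1,2] "map" : (NP\N)/NP
          [2,3] "song" : NP
      [3,4] "liked" : (NP/(NP\S))\NP
    [4,6] NP\S   >
      [4,5] "cat" : (NP\S)/N
      [5,6] "chased" : N
  [6,7] "park" : S\NP

YES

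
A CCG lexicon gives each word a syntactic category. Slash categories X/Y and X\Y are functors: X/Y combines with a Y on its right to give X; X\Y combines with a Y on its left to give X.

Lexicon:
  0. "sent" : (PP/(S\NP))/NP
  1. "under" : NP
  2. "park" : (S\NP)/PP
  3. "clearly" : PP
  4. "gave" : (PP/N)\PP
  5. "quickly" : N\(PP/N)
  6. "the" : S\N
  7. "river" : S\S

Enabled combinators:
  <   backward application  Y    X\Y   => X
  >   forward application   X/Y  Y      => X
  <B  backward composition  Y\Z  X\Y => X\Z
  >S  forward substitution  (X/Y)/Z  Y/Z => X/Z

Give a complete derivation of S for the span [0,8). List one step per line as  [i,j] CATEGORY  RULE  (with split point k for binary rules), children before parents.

[0,8] S   <
  [0,6] N   <
    [0,4] PP   >
      [0,2] PP/(S\NP)   >
        [0,1] "sent" : (PP/(S\NP))/NP
        [1,2] "under" : NP
      [2,4] S\NP   >
        [2,3] "park" : (S\NP)/PP
        [3,4] "clearly" : PP
    [4,6] N\PP   <B
      [4,5] "gave" : (PP/N)\PP
      [5,6] "quickly" : N\(PP/N)
  [6,8] S\N   <B
    [6,7] "the" : S\N
    [7,8] "river" : S\S

[0,1] (PP/(S\NP))/NP  lex  "sent"
[1,2] NP  lex  "under"
[0,2] PP/(S\NP)  >  k=1
[2,3] (S\NP)/PP  lex  "park"
[3,4] PP  lex  "clearly"
[2,4] S\NP  >  k=3
[0,4] PP  >  k=2
[4,5] (PP/N)\PP  lex  "gave"
[5,6] N\(PP/N)  lex  "quickly"
[4,6] N\PP  <B  k=5
[0,6] N  <  k=4
[6,7] S\N  lex  "the"
[7,8] S\S  lex  "river"
[6,8] S\N  <B  k=7
[0,8] S  <  k=6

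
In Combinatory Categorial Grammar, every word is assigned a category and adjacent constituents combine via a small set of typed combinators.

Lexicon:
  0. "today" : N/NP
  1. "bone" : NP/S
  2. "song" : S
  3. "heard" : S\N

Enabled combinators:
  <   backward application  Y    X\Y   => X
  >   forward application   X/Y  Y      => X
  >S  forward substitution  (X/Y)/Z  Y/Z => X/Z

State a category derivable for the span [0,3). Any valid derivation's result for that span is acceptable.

[0,4] S   <
  [0,3] N   >
    [0,1] "today" : N/NP
    [1,3] NP   >
      [1,2] "bone" : NP/S
      [2,3] "song" : S
  [3,4] "heard" : S\N

N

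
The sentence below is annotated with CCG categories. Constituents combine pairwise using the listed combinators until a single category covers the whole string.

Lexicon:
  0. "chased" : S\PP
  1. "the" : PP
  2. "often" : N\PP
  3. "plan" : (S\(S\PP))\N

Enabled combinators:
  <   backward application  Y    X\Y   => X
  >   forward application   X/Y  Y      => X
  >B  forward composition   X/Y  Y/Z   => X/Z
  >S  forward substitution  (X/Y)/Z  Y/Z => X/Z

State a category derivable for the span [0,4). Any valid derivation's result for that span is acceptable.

S

[0,4] S   <
  [0,1] "chased" : S\PP
  [1,4] S\(S\PP)   <
    [1,3] N   <
      [1,2] "the" : PP
      [2,3] "often" : N\PP
    [3,4] "plan" : (S\(S\PP))\N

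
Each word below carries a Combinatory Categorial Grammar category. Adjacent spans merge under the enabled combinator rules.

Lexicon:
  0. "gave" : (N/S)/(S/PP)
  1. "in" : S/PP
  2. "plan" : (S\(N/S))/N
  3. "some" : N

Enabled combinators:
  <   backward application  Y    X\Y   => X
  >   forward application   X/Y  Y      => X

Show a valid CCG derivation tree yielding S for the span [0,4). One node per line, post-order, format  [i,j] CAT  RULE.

[0,4] S   <
  [0,2] N/S   >
    [0,1] "gave" : (N/S)/(S/PP)
    [1,2] "in" : S/PP
  [2,4] S\(N/S)   >
    [2,3] "plan" : (S\(N/S))/N
    [3,4] "some" : N

[0,1] (N/S)/(S/PP)  lex  "gave"
[1,2] S/PP  lex  "in"
[0,2] N/S  >  k=1
[2,3] (S\(N/S))/N  lex  "plan"
[3,4] N  lex  "some"
[2,4] S\(N/S)  >  k=3
[0,4] S  <  k=2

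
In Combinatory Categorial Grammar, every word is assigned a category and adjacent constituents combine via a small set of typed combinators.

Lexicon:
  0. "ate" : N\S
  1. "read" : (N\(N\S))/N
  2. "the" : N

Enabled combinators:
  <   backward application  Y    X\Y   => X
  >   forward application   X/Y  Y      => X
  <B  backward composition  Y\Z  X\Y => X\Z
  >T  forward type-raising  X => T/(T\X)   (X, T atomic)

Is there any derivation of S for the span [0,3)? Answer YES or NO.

NO

N\S (N\(N\S))/N N
CKY chart[0,3] = {N, N/(N\N), NP/(NP\N), PP/(PP\N), S/(S\N)}; S ∉ chart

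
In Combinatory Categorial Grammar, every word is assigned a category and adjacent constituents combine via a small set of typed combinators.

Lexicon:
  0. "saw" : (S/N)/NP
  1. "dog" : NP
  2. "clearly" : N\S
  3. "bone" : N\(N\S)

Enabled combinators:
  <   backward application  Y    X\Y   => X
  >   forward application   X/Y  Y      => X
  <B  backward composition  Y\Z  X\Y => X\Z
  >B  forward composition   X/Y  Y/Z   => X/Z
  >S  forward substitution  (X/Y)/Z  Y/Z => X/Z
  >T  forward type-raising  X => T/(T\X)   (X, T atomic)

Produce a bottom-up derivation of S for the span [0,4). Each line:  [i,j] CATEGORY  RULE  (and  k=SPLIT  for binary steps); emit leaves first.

[0,4] S   >
  [0,2] S/N   >
    [0,1] "saw" : (S/N)/NP
    [1,2] "dog" : NP
  [2,4] N   <
    [2,3] "clearly" : N\S
    [3,4] "bone" : N\(N\S)

[0,1] (S/N)/NP  lex  "saw"
[1,2] NP  lex  "dog"
[0,2] S/N  >  k=1
[2,3] N\S  lex  "clearly"
[3,4] N\(N\S)  lex  "bone"
[2,4] N  <  k=3
[0,4] S  >  k=2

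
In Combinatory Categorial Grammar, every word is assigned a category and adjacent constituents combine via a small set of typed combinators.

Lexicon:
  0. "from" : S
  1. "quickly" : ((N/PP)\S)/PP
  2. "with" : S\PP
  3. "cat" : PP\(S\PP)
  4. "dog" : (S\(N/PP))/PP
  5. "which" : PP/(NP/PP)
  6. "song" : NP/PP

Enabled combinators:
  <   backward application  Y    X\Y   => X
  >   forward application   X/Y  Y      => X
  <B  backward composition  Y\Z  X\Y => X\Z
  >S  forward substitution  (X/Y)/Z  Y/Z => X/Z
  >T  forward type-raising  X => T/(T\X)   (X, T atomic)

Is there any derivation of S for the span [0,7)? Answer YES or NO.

YES

[0,7] S   <
  [0,4] N/PP   <
    [0,1] "from" : S
    [1,4] (N/PP)\S   >
      [1,2] "quickly" : ((N/PP)\S)/PP
      [2,4] PP   <
        [2,3] "with" : S\PP
        [3,4] "cat" : PP\(S\PP)
  [4,7] S\(N/PP)   >
    [4,5] "dog" : (S\(N/PP))/PP
    [5,7] PP   >
      [5,6] "which" : PP/(NP/PP)
      [6,7] "song" : NP/PP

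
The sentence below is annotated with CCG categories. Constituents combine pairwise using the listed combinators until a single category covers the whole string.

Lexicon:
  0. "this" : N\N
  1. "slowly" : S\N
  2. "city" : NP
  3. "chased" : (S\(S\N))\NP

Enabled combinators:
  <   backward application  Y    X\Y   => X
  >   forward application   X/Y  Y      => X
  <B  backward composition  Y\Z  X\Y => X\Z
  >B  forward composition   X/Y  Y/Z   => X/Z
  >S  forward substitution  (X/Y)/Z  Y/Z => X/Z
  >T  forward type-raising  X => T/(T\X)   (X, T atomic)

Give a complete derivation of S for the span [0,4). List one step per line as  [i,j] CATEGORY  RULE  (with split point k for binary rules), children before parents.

[0,4] S   <
  [0,2] S\N   <B
    [0,1] "this" : N\N
    [1,2] "slowly" : S\N
  [2,4] S\(S\N)   <
    [2,3] "city" : NP
    [3,4] "chased" : (S\(S\N))\NP

[0,1] N\N  lex  "this"
[1,2] S\N  lex  "slowly"
[0,2] S\N  <B  k=1
[2,3] NP  lex  "city"
[3,4] (S\(S\N))\NP  lex  "chased"
[2,4] S\(S\N)  <  k=3
[0,4] S  <  k=2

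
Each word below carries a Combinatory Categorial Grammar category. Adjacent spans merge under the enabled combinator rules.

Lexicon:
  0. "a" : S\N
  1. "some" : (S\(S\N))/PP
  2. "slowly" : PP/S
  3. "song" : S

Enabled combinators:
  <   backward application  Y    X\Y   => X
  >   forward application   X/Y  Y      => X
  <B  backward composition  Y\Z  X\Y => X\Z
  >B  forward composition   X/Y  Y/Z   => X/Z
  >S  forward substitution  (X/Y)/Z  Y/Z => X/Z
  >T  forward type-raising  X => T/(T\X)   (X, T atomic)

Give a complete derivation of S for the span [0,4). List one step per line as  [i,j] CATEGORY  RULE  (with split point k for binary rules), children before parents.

[0,1] S\N  lex  "a"
[1,2] (S\(S\N))/PP  lex  "some"
[2,3] PP/S  lex  "slowly"
[3,4] S  lex  "song"
[2,4] PP  >  k=3
[1,4] S\(S\N)  >  k=2
[0,4] S  <  k=1

[0,4] S   <
  [0,1] "a" : S\N
  [1,4] S\(S\N)   >
    [1,2] "some" : (S\(S\N))/PP
    [2,4] PP   >
      [2,3] "slowly" : PP/S
      [3,4] "song" : S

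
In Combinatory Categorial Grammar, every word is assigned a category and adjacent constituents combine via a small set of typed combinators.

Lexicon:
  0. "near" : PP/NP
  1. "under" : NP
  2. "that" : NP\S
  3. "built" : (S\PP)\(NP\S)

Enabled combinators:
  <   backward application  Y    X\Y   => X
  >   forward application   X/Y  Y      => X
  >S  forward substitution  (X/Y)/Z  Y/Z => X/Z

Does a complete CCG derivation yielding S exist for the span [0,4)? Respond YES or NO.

YES

[0,4] S   <
  [0,2] PP   >
    [0,1] "near" : PP/NP
    [1,2] "under" : NP
  [2,4] S\PP   <
    [2,3] "that" : NP\S
    [3,4] "built" : (S\PP)\(NP\S)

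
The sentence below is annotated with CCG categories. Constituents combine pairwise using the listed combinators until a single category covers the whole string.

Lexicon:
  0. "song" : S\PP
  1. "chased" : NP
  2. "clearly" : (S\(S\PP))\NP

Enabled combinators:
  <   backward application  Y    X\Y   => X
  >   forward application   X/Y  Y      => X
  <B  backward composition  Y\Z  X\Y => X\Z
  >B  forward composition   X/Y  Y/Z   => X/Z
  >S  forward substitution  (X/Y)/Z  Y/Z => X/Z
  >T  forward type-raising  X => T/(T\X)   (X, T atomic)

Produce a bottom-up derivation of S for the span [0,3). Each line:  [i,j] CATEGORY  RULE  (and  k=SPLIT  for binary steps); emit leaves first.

[0,3] S   <
  [0,1] "song" : S\PP
  [1,3] S\(S\PP)   <
    [1,2] "chased" : NP
    [2,3] "clearly" : (S\(S\PP))\NP

[0,1] S\PP  lex  "song"
[1,2] NP  lex  "chased"
[2,3] (S\(S\PP))\NP  lex  "clearly"
[1,3] S\(S\PP)  <  k=2
[0,3] S  <  k=1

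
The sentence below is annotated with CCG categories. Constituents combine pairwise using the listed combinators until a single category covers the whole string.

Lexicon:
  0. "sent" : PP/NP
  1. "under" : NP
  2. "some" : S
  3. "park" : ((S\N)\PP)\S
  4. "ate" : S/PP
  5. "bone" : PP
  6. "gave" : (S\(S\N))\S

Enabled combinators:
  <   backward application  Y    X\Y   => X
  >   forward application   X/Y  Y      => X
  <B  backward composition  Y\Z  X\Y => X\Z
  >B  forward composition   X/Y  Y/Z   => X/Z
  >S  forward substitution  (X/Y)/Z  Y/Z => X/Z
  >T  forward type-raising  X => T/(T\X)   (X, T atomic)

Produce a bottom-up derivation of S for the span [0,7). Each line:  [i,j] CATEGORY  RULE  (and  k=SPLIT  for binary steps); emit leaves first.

[0,1] PP/NP  lex  "sent"
[1,2] NP  lex  "under"
[0,2] PP  >  k=1
[2,3] S  lex  "some"
[3,4] ((S\N)\PP)\S  lex  "park"
[2,4] (S\N)\PP  <  k=3
[0,4] S\N  <  k=2
[4,5] S/PP  lex  "ate"
[5,6] PP  lex  "bone"
[4,6] S  >  k=5
[6,7] (S\(S\N))\S  lex  "gave"
[4,7] S\(S\N)  <  k=6
[0,7] S  <  k=4

[0,7] S   <
  [0,4] S\N   <
    [0,2] PP   >
      [0,1] "sent" : PP/NP
      [1,2] "under" : NP
    [2,4] (S\N)\PP   <
      [2,3] "some" : S
      [3,4] "park" : ((S\N)\PP)\S
  [4,7] S\(S\N)   <
    [4,6] S   >
      [4,5] "ate" : S/PP
      [5,6] "bone" : PP
    [6,7] "gave" : (S\(S\N))\S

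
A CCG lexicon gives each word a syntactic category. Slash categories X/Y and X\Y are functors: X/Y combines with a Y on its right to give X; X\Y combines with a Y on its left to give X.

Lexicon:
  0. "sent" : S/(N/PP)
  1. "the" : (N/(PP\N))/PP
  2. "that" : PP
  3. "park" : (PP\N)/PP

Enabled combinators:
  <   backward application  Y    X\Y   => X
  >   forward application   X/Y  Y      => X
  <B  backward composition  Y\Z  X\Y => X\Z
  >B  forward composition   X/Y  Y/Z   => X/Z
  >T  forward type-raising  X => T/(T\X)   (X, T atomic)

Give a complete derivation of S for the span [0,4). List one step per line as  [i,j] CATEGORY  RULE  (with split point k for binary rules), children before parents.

[0,1] S/(N/PP)  lex  "sent"
[1,2] (N/(PP\N))/PP  lex  "the"
[2,3] PP  lex  "that"
[1,3] N/(PP\N)  >  k=2
[3,4] (PP\N)/PP  lex  "park"
[1,4] N/PP  >B  k=3
[0,4] S  >  k=1

[0,4] S   >
  [0,1] "sent" : S/(N/PP)
  [1,4] N/PP   >B
    [1,3] N/(PP\N)   >
      [1,2] "the" : (N/(PP\N))/PP
      [2,3] "that" : PP
    [3,4] "park" : (PP\N)/PP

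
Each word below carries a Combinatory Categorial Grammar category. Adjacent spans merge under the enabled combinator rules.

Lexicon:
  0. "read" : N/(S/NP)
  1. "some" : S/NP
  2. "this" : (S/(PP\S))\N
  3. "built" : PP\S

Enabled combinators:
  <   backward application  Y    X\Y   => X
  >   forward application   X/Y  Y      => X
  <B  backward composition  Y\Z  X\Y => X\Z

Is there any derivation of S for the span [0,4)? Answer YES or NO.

[0,4] S   >
  [0,3] S/(PP\S)   <
    [0,2] N   >
      [0,1] "read" : N/(S/NP)
      [1,2] "some" : S/NP
    [2,3] "this" : (S/(PP\S))\N
  [3,4] "built" : PP\S

YES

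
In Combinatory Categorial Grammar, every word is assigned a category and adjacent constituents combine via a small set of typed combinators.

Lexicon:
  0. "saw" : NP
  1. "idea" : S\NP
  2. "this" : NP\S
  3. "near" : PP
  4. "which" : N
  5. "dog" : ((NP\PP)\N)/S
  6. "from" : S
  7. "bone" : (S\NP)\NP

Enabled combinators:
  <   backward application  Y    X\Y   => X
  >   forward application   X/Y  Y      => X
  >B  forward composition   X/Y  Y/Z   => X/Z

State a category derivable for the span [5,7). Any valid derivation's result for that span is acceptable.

(NP\PP)\N

[0,8] S   <
  [0,3] NP   <
    [0,2] S   <
      [0,1] "saw" : NP
      [1,2] "idea" : S\NP
    [2,3] "this" : NP\S
  [3,8] S\NP   <
    [3,7] NP   <
      [3,4] "near" : PP
      [4,7] NP\PP   <
        [4,5] "which" : N
        [5,7] (NP\PP)\N   >
          [5,6] "dog" : ((NP\PP)\N)/S
          [6,7] "from" : S
    [7,8] "bone" : (S\NP)\NP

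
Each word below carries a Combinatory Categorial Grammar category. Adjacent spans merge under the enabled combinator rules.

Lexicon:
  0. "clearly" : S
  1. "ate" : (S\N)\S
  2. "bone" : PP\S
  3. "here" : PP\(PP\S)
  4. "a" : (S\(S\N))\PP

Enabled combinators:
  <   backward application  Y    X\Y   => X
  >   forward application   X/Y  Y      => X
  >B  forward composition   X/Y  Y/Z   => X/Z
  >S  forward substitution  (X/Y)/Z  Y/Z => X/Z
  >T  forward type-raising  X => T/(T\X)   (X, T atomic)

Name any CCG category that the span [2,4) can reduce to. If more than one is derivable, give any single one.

PP

[0,5] S   <
  [0,2] S\N   <
    [0,1] "clearly" : S
    [1,2] "ate" : (S\N)\S
  [2,5] S\(S\N)   <
    [2,4] PP   <
      [2,3] "bone" : PP\S
      [3,4] "here" : PP\(PP\S)
    [4,5] "a" : (S\(S\N))\PP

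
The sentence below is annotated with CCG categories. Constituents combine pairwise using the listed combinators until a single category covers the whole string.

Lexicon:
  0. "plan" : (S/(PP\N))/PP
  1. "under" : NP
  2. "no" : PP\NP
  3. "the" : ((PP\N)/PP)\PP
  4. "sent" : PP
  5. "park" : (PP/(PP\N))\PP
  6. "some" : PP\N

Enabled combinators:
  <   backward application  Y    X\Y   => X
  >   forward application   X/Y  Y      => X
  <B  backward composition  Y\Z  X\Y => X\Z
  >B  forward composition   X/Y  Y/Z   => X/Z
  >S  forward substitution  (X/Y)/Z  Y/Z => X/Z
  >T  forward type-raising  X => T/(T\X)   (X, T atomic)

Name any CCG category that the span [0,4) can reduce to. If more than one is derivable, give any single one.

S/PP

[0,7] S   >
  [0,4] S/PP   >S
    [0,1] "plan" : (S/(PP\N))/PP
    [1,4] (PP\N)/PP   <
      [1,3] PP   <
        [1,2] "under" : NP
        [2,3] "no" : PP\NP
      [3,4] "the" : ((PP\N)/PP)\PP
  [4,7] PP   >
    [4,6] PP/(PP\N)   <
      [4,5] "sent" : PP
      [5,6] "park" : (PP/(PP\N))\PP
    [6,7] "some" : PP\N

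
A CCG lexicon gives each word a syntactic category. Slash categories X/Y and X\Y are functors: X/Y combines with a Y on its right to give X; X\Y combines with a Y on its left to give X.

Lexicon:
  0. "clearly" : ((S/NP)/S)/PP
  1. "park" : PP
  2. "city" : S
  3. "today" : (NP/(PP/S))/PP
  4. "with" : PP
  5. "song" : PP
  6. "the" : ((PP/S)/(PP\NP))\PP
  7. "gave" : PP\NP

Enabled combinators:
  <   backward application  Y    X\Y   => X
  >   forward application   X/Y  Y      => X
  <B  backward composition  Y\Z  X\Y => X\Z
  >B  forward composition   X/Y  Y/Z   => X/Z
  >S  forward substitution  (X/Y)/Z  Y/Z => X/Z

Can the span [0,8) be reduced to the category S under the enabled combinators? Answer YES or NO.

[0,8] S   >
  [0,3] S/NP   >
    [0,2] (S/NP)/S   >
      [0,1] "clearly" : ((S/NP)/S)/PP
      [1,2] "park" : PP
    [2,3] "city" : S
  [3,8] NP   >
    [3,5] NP/(PP/S)   >
      [3,4] "today" : (NP/(PP/S))/PP
      [4,5] "with" : PP
    [5,8] PP/S   >
      [5,7] (PP/S)/(PP\NP)   <
        [5,6] "song" : PP
        [6,7] "the" : ((PP/S)/(PP\NP))\PP
      [7,8] "gave" : PP\NP

YES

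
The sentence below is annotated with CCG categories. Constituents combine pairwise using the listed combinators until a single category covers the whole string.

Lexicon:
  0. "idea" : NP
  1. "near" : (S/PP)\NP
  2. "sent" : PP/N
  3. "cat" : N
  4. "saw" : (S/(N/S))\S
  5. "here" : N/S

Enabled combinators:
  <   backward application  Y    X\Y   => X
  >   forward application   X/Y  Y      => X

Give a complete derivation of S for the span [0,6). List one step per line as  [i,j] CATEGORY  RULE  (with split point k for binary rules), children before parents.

[0,1] NP  lex  "idea"
[1,2] (S/PP)\NP  lex  "near"
[0,2] S/PP  <  k=1
[2,3] PP/N  lex  "sent"
[3,4] N  lex  "cat"
[2,4] PP  >  k=3
[0,4] S  >  k=2
[4,5] (S/(N/S))\S  lex  "saw"
[0,5] S/(N/S)  <  k=4
[5,6] N/S  lex  "here"
[0,6] S  >  k=5

[0,6] S   >
  [0,5] S/(N/S)   <
    [0,4] S   >
      [0,2] S/PP   <
        [0,1] "idea" : NP
        [1,2] "near" : (S/PP)\NP
      [2,4] PP   >
        [2,3] "sent" : PP/N
        [3,4] "cat" : N
    [4,5] "saw" : (S/(N/S))\S
  [5,6] "here" : N/S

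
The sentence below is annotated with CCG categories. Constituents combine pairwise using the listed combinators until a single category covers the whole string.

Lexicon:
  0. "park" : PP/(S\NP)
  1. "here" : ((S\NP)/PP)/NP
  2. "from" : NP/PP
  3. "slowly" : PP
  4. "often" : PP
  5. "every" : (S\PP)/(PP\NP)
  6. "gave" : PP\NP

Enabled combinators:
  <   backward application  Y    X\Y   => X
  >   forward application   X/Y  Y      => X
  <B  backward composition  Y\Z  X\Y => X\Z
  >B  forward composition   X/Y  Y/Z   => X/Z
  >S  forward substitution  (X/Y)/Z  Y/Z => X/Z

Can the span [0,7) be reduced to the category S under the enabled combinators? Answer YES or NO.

YES

[0,7] S   <
  [0,5] PP   >
    [0,1] "park" : PP/(S\NP)
    [1,5] S\NP   >
      [1,4] (S\NP)/PP   >
        [1,2] "here" : ((S\NP)/PP)/NP
        [2,4] NP   >
          [2,3] "from" : NP/PP
          [3,4] "slowly" : PP
      [4,5] "often" : PP
  [5,7] S\PP   >
    [5,6] "every" : (S\PP)/(PP\NP)
    [6,7] "gave" : PP\NP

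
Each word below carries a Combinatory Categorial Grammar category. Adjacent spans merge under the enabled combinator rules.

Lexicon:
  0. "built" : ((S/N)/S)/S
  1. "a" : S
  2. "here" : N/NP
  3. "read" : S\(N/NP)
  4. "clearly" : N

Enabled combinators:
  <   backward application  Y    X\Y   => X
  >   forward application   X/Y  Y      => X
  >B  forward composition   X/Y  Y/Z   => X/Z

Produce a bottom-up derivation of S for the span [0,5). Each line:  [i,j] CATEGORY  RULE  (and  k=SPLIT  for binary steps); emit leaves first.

[0,1] ((S/N)/S)/S  lex  "built"
[1,2] S  lex  "a"
[0,2] (S/N)/S  >  k=1
[2,3] N/NP  lex  "here"
[3,4] S\(N/NP)  lex  "read"
[2,4] S  <  k=3
[0,4] S/N  >  k=2
[4,5] N  lex  "clearly"
[0,5] S  >  k=4

[0,5] S   >
  [0,4] S/N   >
    [0,2] (S/N)/S   >
      [0,1] "built" : ((S/N)/S)/S
      [1,2] "a" : S
    [2,4] S   <
      [2,3] "here" : N/NP
      [3,4] "read" : S\(N/NP)
  [4,5] "clearly" : N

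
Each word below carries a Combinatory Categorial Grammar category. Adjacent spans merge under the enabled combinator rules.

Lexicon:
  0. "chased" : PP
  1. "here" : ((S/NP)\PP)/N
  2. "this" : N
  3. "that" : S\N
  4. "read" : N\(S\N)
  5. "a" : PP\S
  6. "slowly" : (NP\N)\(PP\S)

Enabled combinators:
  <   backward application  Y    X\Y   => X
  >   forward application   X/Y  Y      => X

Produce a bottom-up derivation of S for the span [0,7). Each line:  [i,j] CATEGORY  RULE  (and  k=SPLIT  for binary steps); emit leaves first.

[0,7] S   >
  [0,3] S/NP   <
    [0,1] "chased" : PP
    [1,3] (S/NP)\PP   >
      [1,2] "here" : ((S/NP)\PP)/N
      [2,3] "this" : N
  [3,7] NP   <
    [3,5] N   <
      [3,4] "that" : S\N
      [4,5] "read" : N\(S\N)
    [5,7] NP\N   <
      [5,6] "a" : PP\S
      [6,7] "slowly" : (NP\N)\(PP\S)

[0,1] PP  lex  "chased"
[1,2] ((S/NP)\PP)/N  lex  "here"
[2,3] N  lex  "this"
[1,3] (S/NP)\PP  >  k=2
[0,3] S/NP  <  k=1
[3,4] S\N  lex  "that"
[4,5] N\(S\N)  lex  "read"
[3,5] N  <  k=4
[5,6] PP\S  lex  "a"
[6,7] (NP\N)\(PP\S)  lex  "slowly"
[5,7] NP\N  <  k=6
[3,7] NP  <  k=5
[0,7] S  >  k=3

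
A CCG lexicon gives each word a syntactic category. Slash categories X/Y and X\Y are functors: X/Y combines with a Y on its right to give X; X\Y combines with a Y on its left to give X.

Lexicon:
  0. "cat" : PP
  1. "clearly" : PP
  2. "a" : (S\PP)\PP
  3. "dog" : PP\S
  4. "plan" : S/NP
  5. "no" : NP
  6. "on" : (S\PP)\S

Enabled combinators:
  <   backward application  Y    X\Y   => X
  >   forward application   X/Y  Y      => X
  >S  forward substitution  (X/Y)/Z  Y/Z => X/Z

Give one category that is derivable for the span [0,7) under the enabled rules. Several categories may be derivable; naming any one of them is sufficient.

S

[0,7] S   <
  [0,4] PP   <
    [0,3] S   <
      [0,1] "cat" : PP
      [1,3] S\PP   <
        [1,2] "clearly" : PP
        [2,3] "a" : (S\PP)\PP
    [3,4] "dog" : PP\S
  [4,7] S\PP   <
    [4,6] S   >
      [4,5] "plan" : S/NP
      [5,6] "no" : NP
    [6,7] "on" : (S\PP)\S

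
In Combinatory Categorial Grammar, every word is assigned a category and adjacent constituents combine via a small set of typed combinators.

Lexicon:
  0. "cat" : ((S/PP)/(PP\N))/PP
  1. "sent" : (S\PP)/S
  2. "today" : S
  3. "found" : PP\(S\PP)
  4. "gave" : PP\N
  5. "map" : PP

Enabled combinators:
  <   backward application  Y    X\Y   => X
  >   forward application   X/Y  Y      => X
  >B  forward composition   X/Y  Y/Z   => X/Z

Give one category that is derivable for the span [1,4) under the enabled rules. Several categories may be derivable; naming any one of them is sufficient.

PP

[0,6] S   >
  [0,5] S/PP   >
    [0,4] (S/PP)/(PP\N)   >
      [0,1] "cat" : ((S/PP)/(PP\N))/PP
      [1,4] PP   <
        [1,3] S\PP   >
          [1,2] "sent" : (S\PP)/S
          [2,3] "today" : S
        [3,4] "found" : PP\(S\PP)
    [4,5] "gave" : PP\N
  [5,6] "map" : PP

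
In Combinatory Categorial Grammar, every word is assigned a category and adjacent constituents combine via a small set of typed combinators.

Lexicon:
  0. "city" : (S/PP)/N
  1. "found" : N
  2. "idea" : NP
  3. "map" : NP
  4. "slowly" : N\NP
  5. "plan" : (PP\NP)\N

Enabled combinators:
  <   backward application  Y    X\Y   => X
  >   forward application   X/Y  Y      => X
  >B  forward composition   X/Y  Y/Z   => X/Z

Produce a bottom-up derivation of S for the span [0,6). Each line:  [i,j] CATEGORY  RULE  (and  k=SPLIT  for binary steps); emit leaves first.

[0,6] S   >
  [0,2] S/PP   >
    [0,1] "city" : (S/PP)/N
    [1,2] "found" : N
  [2,6] PP   <
    [2,3] "idea" : NP
    [3,6] PP\NP   <
      [3,5] N   <
        [3,4] "map" : NP
        [4,5] "slowly" : N\NP
      [5,6] "plan" : (PP\NP)\N

[0,1] (S/PP)/N  lex  "city"
[1,2] N  lex  "found"
[0,2] S/PP  >  k=1
[2,3] NP  lex  "idea"
[3,4] NP  lex  "map"
[4,5] N\NP  lex  "slowly"
[3,5] N  <  k=4
[5,6] (PP\NP)\N  lex  "plan"
[3,6] PP\NP  <  k=5
[2,6] PP  <  k=3
[0,6] S  >  k=2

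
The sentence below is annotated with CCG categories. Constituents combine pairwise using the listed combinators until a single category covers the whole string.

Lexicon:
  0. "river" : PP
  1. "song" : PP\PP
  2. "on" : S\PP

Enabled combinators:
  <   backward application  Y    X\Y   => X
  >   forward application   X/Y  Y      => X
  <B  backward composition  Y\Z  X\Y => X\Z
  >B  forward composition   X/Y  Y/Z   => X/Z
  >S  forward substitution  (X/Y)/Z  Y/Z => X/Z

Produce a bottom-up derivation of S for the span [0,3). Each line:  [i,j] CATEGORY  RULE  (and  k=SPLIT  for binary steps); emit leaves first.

[0,1] PP  lex  "river"
[1,2] PP\PP  lex  "song"
[2,3] S\PP  lex  "on"
[1,3] S\PP  <B  k=2
[0,3] S  <  k=1

[0,3] S   <
  [0,1] "river" : PP
  [1,3] S\PP   <B
    [1,2] "song" : PP\PP
    [2,3] "on" : S\PP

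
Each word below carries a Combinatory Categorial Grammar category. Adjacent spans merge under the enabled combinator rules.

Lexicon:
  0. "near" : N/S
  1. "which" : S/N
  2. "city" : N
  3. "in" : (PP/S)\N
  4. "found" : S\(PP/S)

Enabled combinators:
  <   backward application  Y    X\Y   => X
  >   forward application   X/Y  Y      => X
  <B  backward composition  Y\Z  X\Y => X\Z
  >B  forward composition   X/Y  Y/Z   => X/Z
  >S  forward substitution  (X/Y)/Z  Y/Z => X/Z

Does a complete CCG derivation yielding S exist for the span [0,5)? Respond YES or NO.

[0,5] S   <
  [0,3] N   >
    [0,1] "near" : N/S
    [1,3] S   >
      [1,2] "which" : S/N
      [2,3] "city" : N
  [3,5] S\N   <B
    [3,4] "in" : (PP/S)\N
    [4,5] "found" : S\(PP/S)

YES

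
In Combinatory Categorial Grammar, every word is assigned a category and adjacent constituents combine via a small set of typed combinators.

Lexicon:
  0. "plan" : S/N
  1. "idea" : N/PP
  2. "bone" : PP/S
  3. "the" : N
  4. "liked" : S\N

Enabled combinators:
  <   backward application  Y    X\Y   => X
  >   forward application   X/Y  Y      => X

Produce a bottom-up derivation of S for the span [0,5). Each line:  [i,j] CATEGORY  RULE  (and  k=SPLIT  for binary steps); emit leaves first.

[0,1] S/N  lex  "plan"
[1,2] N/PP  lex  "idea"
[2,3] PP/S  lex  "bone"
[3,4] N  lex  "the"
[4,5] S\N  lex  "liked"
[3,5] S  <  k=4
[2,5] PP  >  k=3
[1,5] N  >  k=2
[0,5] S  >  k=1

[0,5] S   >
  [0,1] "plan" : S/N
  [1,5] N   >
    [1,2] "idea" : N/PP
    [2,5] PP   >
      [2,3] "bone" : PP/S
      [3,5] S   <
        [3,4] "the" : N
        [4,5] "liked" : S\N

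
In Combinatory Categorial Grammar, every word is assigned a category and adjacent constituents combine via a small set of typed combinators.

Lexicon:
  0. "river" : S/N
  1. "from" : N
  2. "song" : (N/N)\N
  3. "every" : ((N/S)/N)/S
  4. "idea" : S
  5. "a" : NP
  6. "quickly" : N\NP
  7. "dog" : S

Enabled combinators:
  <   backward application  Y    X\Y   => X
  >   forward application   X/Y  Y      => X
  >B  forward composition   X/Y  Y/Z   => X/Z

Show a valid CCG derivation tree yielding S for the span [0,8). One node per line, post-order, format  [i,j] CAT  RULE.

[0,8] S   >
  [0,3] S/N   >B
    [0,1] "river" : S/N
    [1,3] N/N   <
      [1,2] "from" : N
      [2,3] "song" : (N/N)\N
  [3,8] N   >
    [3,7] N/S   >
      [3,5] (N/S)/N   >
        [3,4] "every" : ((N/S)/N)/S
        [4,5] "idea" : S
      [5,7] N   <
        [5,6] "a" : NP
        [6,7] "quickly" : N\NP
    [7,8] "dog" : S

[0,1] S/N  lex  "river"
[1,2] N  lex  "from"
[2,3] (N/N)\N  lex  "song"
[1,3] N/N  <  k=2
[0,3] S/N  >B  k=1
[3,4] ((N/S)/N)/S  lex  "every"
[4,5] S  lex  "idea"
[3,5] (N/S)/N  >  k=4
[5,6] NP  lex  "a"
[6,7] N\NP  lex  "quickly"
[5,7] N  <  k=6
[3,7] N/S  >  k=5
[7,8] S  lex  "dog"
[3,8] N  >  k=7
[0,8] S  >  k=3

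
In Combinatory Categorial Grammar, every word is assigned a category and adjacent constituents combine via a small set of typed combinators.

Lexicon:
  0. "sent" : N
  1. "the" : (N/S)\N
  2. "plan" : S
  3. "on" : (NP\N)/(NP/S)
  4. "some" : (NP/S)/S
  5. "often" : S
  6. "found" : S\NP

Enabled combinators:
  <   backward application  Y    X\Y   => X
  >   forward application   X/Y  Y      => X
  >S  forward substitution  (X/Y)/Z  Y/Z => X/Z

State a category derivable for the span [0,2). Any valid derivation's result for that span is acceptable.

N/S

[0,7] S   <
  [0,6] NP   <
    [0,3] N   >
      [0,2] N/S   <
        [0,1] "sent" : N
        [1,2] "the" : (N/S)\N
      [2,3] "plan" : S
    [3,6] NP\N   >
      [3,4] "on" : (NP\N)/(NP/S)
      [4,6] NP/S   >
        [4,5] "some" : (NP/S)/S
        [5,6] "often" : S
  [6,7] "found" : S\NP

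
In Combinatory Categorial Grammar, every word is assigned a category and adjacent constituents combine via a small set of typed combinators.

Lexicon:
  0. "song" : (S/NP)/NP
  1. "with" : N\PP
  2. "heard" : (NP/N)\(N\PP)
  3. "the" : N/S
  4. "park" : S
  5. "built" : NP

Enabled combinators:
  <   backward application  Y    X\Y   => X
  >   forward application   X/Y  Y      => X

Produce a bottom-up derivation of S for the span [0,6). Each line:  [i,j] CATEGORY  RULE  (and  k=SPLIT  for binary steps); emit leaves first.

[0,6] S   >
  [0,5] S/NP   >
    [0,1] "song" : (S/NP)/NP
    [1,5] NP   >
      [1,3] NP/N   <
        [1,2] "with" : N\PP
        [2,3] "heard" : (NP/N)\(N\PP)
      [3,5] N   >
        [3,4] "the" : N/S
        [4,5] "park" : S
  [5,6] "built" : NP

[0,1] (S/NP)/NP  lex  "song"
[1,2] N\PP  lex  "with"
[2,3] (NP/N)\(N\PP)  lex  "heard"
[1,3] NP/N  <  k=2
[3,4] N/S  lex  "the"
[4,5] S  lex  "park"
[3,5] N  >  k=4
[1,5] NP  >  k=3
[0,5] S/NP  >  k=1
[5,6] NP  lex  "built"
[0,6] S  >  k=5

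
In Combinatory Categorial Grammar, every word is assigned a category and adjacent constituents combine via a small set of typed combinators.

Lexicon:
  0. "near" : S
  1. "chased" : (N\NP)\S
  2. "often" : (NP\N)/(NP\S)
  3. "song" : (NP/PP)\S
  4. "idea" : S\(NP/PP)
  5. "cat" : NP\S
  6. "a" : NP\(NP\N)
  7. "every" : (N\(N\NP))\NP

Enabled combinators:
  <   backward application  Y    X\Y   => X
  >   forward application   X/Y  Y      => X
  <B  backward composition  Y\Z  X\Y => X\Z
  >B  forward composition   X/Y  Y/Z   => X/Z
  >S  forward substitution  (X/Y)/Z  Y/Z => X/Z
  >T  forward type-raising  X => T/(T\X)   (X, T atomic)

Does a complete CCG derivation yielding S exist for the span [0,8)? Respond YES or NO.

NO

S (N\NP)\S (NP\N)/(NP\S) (NP/PP)\S S\(NP/PP) NP\S NP\(NP\N) (N\(N\NP))\NP
CKY chart[0,8] = {N, N/(N\N), NP/(NP\N), PP/(PP\N), S/(S\N)}; S ∉ chart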